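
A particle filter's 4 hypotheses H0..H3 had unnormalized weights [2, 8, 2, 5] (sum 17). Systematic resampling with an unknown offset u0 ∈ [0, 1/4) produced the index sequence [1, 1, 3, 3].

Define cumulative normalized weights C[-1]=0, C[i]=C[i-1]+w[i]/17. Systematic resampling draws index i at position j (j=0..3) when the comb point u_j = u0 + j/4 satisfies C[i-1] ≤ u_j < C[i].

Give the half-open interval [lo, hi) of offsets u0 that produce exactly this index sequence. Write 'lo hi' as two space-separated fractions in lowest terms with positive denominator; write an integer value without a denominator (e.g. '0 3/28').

C = [2/17, 10/17, 12/17, 1]
j=0 picked index 1: u0 ∈ [2/17, 10/17)
j=1 picked index 1: u0 ∈ [-9/68, 23/68)
j=2 picked index 3: u0 ∈ [7/34, 1/2)
j=3 picked index 3: u0 ∈ [-3/68, 1/4)
intersection: [7/34, 1/4)

7/34 1/4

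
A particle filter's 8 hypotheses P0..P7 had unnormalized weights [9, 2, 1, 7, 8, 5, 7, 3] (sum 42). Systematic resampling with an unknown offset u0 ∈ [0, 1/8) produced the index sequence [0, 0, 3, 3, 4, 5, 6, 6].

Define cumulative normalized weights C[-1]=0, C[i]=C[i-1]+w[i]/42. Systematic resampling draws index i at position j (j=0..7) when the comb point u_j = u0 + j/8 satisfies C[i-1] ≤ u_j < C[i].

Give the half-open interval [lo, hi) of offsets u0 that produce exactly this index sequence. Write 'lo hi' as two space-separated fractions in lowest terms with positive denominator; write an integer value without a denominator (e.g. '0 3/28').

C = [3/14, 11/42, 2/7, 19/42, 9/14, 16/21, 13/14, 1]
j=0 picked index 0: u0 ∈ [0, 3/14)
j=1 picked index 0: u0 ∈ [-1/8, 5/56)
j=2 picked index 3: u0 ∈ [1/28, 17/84)
j=3 picked index 3: u0 ∈ [-5/56, 13/168)
j=4 picked index 4: u0 ∈ [-1/21, 1/7)
j=5 picked index 5: u0 ∈ [1/56, 23/168)
j=6 picked index 6: u0 ∈ [1/84, 5/28)
j=7 picked index 6: u0 ∈ [-19/168, 3/56)
intersection: [1/28, 3/56)

1/28 3/56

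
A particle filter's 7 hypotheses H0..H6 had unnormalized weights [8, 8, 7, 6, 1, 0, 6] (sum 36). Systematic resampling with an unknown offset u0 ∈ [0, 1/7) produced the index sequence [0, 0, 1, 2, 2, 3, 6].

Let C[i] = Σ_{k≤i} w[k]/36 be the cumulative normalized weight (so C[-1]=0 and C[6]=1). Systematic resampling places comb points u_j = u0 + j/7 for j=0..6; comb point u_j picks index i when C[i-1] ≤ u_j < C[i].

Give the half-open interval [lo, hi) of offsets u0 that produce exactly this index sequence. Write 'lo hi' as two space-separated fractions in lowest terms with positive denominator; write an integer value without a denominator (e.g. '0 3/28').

C = [2/9, 4/9, 23/36, 29/36, 5/6, 5/6, 1]
j=0 picked index 0: u0 ∈ [0, 2/9)
j=1 picked index 0: u0 ∈ [-1/7, 5/63)
j=2 picked index 1: u0 ∈ [-4/63, 10/63)
j=3 picked index 2: u0 ∈ [1/63, 53/252)
j=4 picked index 2: u0 ∈ [-8/63, 17/252)
j=5 picked index 3: u0 ∈ [-19/252, 23/252)
j=6 picked index 6: u0 ∈ [-1/42, 1/7)
intersection: [1/63, 17/252)

1/63 17/252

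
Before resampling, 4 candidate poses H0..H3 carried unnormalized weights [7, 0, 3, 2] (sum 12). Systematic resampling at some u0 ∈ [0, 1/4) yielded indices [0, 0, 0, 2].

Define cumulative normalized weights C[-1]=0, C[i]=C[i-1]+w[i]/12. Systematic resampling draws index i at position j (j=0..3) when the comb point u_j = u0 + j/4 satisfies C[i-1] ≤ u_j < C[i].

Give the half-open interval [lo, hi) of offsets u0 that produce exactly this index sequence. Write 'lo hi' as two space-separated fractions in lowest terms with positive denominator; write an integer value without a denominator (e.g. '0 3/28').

0 1/12

C = [7/12, 7/12, 5/6, 1]
j=0 picked index 0: u0 ∈ [0, 7/12)
j=1 picked index 0: u0 ∈ [-1/4, 1/3)
j=2 picked index 0: u0 ∈ [-1/2, 1/12)
j=3 picked index 2: u0 ∈ [-1/6, 1/12)
intersection: [0, 1/12)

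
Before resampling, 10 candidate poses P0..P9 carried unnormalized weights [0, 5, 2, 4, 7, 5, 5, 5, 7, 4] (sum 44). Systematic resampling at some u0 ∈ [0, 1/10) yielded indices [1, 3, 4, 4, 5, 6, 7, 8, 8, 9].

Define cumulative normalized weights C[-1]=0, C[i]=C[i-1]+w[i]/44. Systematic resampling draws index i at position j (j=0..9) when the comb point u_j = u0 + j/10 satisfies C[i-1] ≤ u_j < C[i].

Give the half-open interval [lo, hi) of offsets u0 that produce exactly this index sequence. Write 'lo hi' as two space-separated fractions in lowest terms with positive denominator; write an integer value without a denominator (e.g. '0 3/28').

13/220 1/10

C = [0, 5/44, 7/44, 1/4, 9/22, 23/44, 7/11, 3/4, 10/11, 1]
j=0 picked index 1: u0 ∈ [0, 5/44)
j=1 picked index 3: u0 ∈ [13/220, 3/20)
j=2 picked index 4: u0 ∈ [1/20, 23/110)
j=3 picked index 4: u0 ∈ [-1/20, 6/55)
j=4 picked index 5: u0 ∈ [1/110, 27/220)
j=5 picked index 6: u0 ∈ [1/44, 3/22)
j=6 picked index 7: u0 ∈ [2/55, 3/20)
j=7 picked index 8: u0 ∈ [1/20, 23/110)
j=8 picked index 8: u0 ∈ [-1/20, 6/55)
j=9 picked index 9: u0 ∈ [1/110, 1/10)
intersection: [13/220, 1/10)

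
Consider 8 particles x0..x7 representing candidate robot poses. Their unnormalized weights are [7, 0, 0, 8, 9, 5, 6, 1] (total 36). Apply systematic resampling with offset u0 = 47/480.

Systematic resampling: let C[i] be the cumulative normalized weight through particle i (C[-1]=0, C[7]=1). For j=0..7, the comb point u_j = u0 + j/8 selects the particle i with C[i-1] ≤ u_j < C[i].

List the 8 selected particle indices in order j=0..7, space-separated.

0 3 3 4 4 5 6 7

C = [7/36, 7/36, 7/36, 5/12, 2/3, 29/36, 35/36, 1]
j=0: u_0=47/480 ∈ [0, 7/36) → index 0
j=1: u_1=107/480 ∈ [7/36, 5/12) → index 3
j=2: u_2=167/480 ∈ [7/36, 5/12) → index 3
j=3: u_3=227/480 ∈ [5/12, 2/3) → index 4
j=4: u_4=287/480 ∈ [5/12, 2/3) → index 4
j=5: u_5=347/480 ∈ [2/3, 29/36) → index 5
j=6: u_6=407/480 ∈ [29/36, 35/36) → index 6
j=7: u_7=467/480 ∈ [35/36, 1) → index 7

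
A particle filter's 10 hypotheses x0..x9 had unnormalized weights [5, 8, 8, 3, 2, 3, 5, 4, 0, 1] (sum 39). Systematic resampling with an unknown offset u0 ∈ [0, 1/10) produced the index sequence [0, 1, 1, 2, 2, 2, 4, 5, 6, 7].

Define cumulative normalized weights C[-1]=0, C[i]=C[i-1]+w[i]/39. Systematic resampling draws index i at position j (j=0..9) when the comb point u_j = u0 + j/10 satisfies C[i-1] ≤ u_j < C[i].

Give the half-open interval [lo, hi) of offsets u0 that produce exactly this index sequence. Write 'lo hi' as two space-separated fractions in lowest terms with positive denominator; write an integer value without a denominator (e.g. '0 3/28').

C = [5/39, 1/3, 7/13, 8/13, 2/3, 29/39, 34/39, 38/39, 38/39, 1]
j=0 picked index 0: u0 ∈ [0, 5/39)
j=1 picked index 1: u0 ∈ [11/390, 7/30)
j=2 picked index 1: u0 ∈ [-14/195, 2/15)
j=3 picked index 2: u0 ∈ [1/30, 31/130)
j=4 picked index 2: u0 ∈ [-1/15, 9/65)
j=5 picked index 2: u0 ∈ [-1/6, 1/26)
j=6 picked index 4: u0 ∈ [1/65, 1/15)
j=7 picked index 5: u0 ∈ [-1/30, 17/390)
j=8 picked index 6: u0 ∈ [-11/195, 14/195)
j=9 picked index 7: u0 ∈ [-11/390, 29/390)
intersection: [1/30, 1/26)

1/30 1/26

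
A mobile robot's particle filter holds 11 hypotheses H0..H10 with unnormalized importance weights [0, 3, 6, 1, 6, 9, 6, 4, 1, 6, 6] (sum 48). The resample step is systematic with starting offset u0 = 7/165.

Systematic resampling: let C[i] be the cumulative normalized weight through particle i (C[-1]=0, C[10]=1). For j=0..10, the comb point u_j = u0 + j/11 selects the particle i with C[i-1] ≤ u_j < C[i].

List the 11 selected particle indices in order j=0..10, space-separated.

1 2 4 4 5 5 6 7 9 9 10

C = [0, 1/16, 3/16, 5/24, 1/3, 25/48, 31/48, 35/48, 3/4, 7/8, 1]
j=0: u_0=7/165 ∈ [0, 1/16) → index 1
j=1: u_1=2/15 ∈ [1/16, 3/16) → index 2
j=2: u_2=37/165 ∈ [5/24, 1/3) → index 4
j=3: u_3=52/165 ∈ [5/24, 1/3) → index 4
j=4: u_4=67/165 ∈ [1/3, 25/48) → index 5
j=5: u_5=82/165 ∈ [1/3, 25/48) → index 5
j=6: u_6=97/165 ∈ [25/48, 31/48) → index 6
j=7: u_7=112/165 ∈ [31/48, 35/48) → index 7
j=8: u_8=127/165 ∈ [3/4, 7/8) → index 9
j=9: u_9=142/165 ∈ [3/4, 7/8) → index 9
j=10: u_10=157/165 ∈ [7/8, 1) → index 10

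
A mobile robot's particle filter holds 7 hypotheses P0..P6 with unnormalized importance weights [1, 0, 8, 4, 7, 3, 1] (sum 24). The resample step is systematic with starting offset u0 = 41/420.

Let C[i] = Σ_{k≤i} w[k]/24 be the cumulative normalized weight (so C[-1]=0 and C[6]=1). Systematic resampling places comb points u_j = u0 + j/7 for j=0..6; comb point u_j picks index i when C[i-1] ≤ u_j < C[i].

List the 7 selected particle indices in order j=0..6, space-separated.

C = [1/24, 1/24, 3/8, 13/24, 5/6, 23/24, 1]
j=0: u_0=41/420 ∈ [1/24, 3/8) → index 2
j=1: u_1=101/420 ∈ [1/24, 3/8) → index 2
j=2: u_2=23/60 ∈ [3/8, 13/24) → index 3
j=3: u_3=221/420 ∈ [3/8, 13/24) → index 3
j=4: u_4=281/420 ∈ [13/24, 5/6) → index 4
j=5: u_5=341/420 ∈ [13/24, 5/6) → index 4
j=6: u_6=401/420 ∈ [5/6, 23/24) → index 5

2 2 3 3 4 4 5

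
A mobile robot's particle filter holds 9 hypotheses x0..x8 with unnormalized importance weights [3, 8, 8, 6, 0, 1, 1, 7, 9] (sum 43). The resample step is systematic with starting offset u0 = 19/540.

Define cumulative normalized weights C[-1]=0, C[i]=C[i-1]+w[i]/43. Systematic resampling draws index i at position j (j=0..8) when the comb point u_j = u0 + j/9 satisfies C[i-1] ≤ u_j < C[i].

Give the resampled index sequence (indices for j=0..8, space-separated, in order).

C = [3/43, 11/43, 19/43, 25/43, 25/43, 26/43, 27/43, 34/43, 1]
j=0: u_0=19/540 ∈ [0, 3/43) → index 0
j=1: u_1=79/540 ∈ [3/43, 11/43) → index 1
j=2: u_2=139/540 ∈ [11/43, 19/43) → index 2
j=3: u_3=199/540 ∈ [11/43, 19/43) → index 2
j=4: u_4=259/540 ∈ [19/43, 25/43) → index 3
j=5: u_5=319/540 ∈ [25/43, 26/43) → index 5
j=6: u_6=379/540 ∈ [27/43, 34/43) → index 7
j=7: u_7=439/540 ∈ [34/43, 1) → index 8
j=8: u_8=499/540 ∈ [34/43, 1) → index 8

0 1 2 2 3 5 7 8 8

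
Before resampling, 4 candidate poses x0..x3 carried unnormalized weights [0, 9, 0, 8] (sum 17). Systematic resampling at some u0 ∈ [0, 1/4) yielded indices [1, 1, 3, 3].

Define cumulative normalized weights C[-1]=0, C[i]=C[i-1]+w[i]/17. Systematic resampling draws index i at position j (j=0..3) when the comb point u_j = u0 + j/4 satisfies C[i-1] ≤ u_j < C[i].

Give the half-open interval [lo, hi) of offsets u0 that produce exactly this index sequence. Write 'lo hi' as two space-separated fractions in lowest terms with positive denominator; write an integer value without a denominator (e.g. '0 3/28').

1/34 1/4

C = [0, 9/17, 9/17, 1]
j=0 picked index 1: u0 ∈ [0, 9/17)
j=1 picked index 1: u0 ∈ [-1/4, 19/68)
j=2 picked index 3: u0 ∈ [1/34, 1/2)
j=3 picked index 3: u0 ∈ [-15/68, 1/4)
intersection: [1/34, 1/4)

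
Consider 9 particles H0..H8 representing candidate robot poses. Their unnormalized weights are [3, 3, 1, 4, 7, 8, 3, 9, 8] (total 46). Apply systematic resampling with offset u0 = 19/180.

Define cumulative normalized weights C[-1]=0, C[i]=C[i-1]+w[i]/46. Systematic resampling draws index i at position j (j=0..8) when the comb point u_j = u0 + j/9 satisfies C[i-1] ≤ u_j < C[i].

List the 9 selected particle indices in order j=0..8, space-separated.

C = [3/46, 3/23, 7/46, 11/46, 9/23, 13/23, 29/46, 19/23, 1]
j=0: u_0=19/180 ∈ [3/46, 3/23) → index 1
j=1: u_1=13/60 ∈ [7/46, 11/46) → index 3
j=2: u_2=59/180 ∈ [11/46, 9/23) → index 4
j=3: u_3=79/180 ∈ [9/23, 13/23) → index 5
j=4: u_4=11/20 ∈ [9/23, 13/23) → index 5
j=5: u_5=119/180 ∈ [29/46, 19/23) → index 7
j=6: u_6=139/180 ∈ [29/46, 19/23) → index 7
j=7: u_7=53/60 ∈ [19/23, 1) → index 8
j=8: u_8=179/180 ∈ [19/23, 1) → index 8

1 3 4 5 5 7 7 8 8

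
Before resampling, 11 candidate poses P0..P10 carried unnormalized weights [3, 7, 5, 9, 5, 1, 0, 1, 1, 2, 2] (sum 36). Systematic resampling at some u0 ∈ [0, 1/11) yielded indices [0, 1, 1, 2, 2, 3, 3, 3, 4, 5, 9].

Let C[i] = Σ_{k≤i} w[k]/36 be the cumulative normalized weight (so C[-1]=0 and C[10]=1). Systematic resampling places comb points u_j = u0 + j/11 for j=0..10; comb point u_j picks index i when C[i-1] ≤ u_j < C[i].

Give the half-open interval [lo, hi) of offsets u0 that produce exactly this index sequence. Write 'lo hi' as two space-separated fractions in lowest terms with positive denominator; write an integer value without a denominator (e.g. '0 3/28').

1/198 1/66

C = [1/12, 5/18, 5/12, 2/3, 29/36, 5/6, 5/6, 31/36, 8/9, 17/18, 1]
j=0 picked index 0: u0 ∈ [0, 1/12)
j=1 picked index 1: u0 ∈ [-1/132, 37/198)
j=2 picked index 1: u0 ∈ [-13/132, 19/198)
j=3 picked index 2: u0 ∈ [1/198, 19/132)
j=4 picked index 2: u0 ∈ [-17/198, 7/132)
j=5 picked index 3: u0 ∈ [-5/132, 7/33)
j=6 picked index 3: u0 ∈ [-17/132, 4/33)
j=7 picked index 3: u0 ∈ [-29/132, 1/33)
j=8 picked index 4: u0 ∈ [-2/33, 31/396)
j=9 picked index 5: u0 ∈ [-5/396, 1/66)
j=10 picked index 9: u0 ∈ [-2/99, 7/198)
intersection: [1/198, 1/66)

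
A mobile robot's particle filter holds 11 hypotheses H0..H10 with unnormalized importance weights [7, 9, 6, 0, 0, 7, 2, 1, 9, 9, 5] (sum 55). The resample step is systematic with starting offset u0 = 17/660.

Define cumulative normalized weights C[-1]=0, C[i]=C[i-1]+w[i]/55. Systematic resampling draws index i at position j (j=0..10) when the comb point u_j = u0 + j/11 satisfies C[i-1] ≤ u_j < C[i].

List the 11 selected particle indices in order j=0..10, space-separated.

0 0 1 2 2 5 7 8 9 9 10

C = [7/55, 16/55, 2/5, 2/5, 2/5, 29/55, 31/55, 32/55, 41/55, 10/11, 1]
j=0: u_0=17/660 ∈ [0, 7/55) → index 0
j=1: u_1=7/60 ∈ [0, 7/55) → index 0
j=2: u_2=137/660 ∈ [7/55, 16/55) → index 1
j=3: u_3=197/660 ∈ [16/55, 2/5) → index 2
j=4: u_4=257/660 ∈ [16/55, 2/5) → index 2
j=5: u_5=317/660 ∈ [2/5, 29/55) → index 5
j=6: u_6=377/660 ∈ [31/55, 32/55) → index 7
j=7: u_7=437/660 ∈ [32/55, 41/55) → index 8
j=8: u_8=497/660 ∈ [41/55, 10/11) → index 9
j=9: u_9=557/660 ∈ [41/55, 10/11) → index 9
j=10: u_10=617/660 ∈ [10/11, 1) → index 10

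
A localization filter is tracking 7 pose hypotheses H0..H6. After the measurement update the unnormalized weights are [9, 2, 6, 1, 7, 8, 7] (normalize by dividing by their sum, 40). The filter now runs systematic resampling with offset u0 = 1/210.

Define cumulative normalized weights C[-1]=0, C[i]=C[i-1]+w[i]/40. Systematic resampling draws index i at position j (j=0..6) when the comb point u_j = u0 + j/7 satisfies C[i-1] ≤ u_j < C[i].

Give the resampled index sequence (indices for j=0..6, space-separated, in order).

0 0 2 3 4 5 6

C = [9/40, 11/40, 17/40, 9/20, 5/8, 33/40, 1]
j=0: u_0=1/210 ∈ [0, 9/40) → index 0
j=1: u_1=31/210 ∈ [0, 9/40) → index 0
j=2: u_2=61/210 ∈ [11/40, 17/40) → index 2
j=3: u_3=13/30 ∈ [17/40, 9/20) → index 3
j=4: u_4=121/210 ∈ [9/20, 5/8) → index 4
j=5: u_5=151/210 ∈ [5/8, 33/40) → index 5
j=6: u_6=181/210 ∈ [33/40, 1) → index 6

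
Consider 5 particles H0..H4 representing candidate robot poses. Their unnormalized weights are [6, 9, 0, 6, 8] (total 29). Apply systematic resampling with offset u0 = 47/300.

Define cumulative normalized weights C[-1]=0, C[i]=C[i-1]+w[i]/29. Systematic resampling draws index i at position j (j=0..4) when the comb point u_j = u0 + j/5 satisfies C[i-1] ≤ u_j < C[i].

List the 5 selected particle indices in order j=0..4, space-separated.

0 1 3 4 4

C = [6/29, 15/29, 15/29, 21/29, 1]
j=0: u_0=47/300 ∈ [0, 6/29) → index 0
j=1: u_1=107/300 ∈ [6/29, 15/29) → index 1
j=2: u_2=167/300 ∈ [15/29, 21/29) → index 3
j=3: u_3=227/300 ∈ [21/29, 1) → index 4
j=4: u_4=287/300 ∈ [21/29, 1) → index 4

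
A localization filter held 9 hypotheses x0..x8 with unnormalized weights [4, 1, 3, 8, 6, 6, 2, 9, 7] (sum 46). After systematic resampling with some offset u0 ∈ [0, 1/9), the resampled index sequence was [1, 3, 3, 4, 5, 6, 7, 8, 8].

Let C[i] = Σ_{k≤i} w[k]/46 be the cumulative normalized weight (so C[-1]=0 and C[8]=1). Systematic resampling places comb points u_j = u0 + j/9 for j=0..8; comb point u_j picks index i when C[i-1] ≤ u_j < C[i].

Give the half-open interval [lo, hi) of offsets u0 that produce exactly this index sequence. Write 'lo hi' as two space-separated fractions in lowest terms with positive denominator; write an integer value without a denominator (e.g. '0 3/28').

2/23 20/207

C = [2/23, 5/46, 4/23, 8/23, 11/23, 14/23, 15/23, 39/46, 1]
j=0 picked index 1: u0 ∈ [2/23, 5/46)
j=1 picked index 3: u0 ∈ [13/207, 49/207)
j=2 picked index 3: u0 ∈ [-10/207, 26/207)
j=3 picked index 4: u0 ∈ [1/69, 10/69)
j=4 picked index 5: u0 ∈ [7/207, 34/207)
j=5 picked index 6: u0 ∈ [11/207, 20/207)
j=6 picked index 7: u0 ∈ [-1/69, 25/138)
j=7 picked index 8: u0 ∈ [29/414, 2/9)
j=8 picked index 8: u0 ∈ [-17/414, 1/9)
intersection: [2/23, 20/207)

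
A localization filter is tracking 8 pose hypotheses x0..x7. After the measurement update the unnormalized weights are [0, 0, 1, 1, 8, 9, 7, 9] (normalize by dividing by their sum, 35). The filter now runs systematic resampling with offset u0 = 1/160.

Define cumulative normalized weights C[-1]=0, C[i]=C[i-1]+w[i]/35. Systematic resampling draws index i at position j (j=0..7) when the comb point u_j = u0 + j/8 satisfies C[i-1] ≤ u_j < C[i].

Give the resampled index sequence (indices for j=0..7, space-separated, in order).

C = [0, 0, 1/35, 2/35, 2/7, 19/35, 26/35, 1]
j=0: u_0=1/160 ∈ [0, 1/35) → index 2
j=1: u_1=21/160 ∈ [2/35, 2/7) → index 4
j=2: u_2=41/160 ∈ [2/35, 2/7) → index 4
j=3: u_3=61/160 ∈ [2/7, 19/35) → index 5
j=4: u_4=81/160 ∈ [2/7, 19/35) → index 5
j=5: u_5=101/160 ∈ [19/35, 26/35) → index 6
j=6: u_6=121/160 ∈ [26/35, 1) → index 7
j=7: u_7=141/160 ∈ [26/35, 1) → index 7

2 4 4 5 5 6 7 7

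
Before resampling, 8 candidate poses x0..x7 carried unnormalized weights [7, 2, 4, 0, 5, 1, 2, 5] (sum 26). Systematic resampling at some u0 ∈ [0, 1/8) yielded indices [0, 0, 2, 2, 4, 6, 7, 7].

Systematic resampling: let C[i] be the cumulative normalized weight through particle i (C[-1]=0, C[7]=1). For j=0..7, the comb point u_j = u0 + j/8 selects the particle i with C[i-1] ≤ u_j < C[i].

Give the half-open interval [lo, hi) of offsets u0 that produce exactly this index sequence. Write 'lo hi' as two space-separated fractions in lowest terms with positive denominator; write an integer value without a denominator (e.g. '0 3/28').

C = [7/26, 9/26, 1/2, 1/2, 9/13, 19/26, 21/26, 1]
j=0 picked index 0: u0 ∈ [0, 7/26)
j=1 picked index 0: u0 ∈ [-1/8, 15/104)
j=2 picked index 2: u0 ∈ [5/52, 1/4)
j=3 picked index 2: u0 ∈ [-3/104, 1/8)
j=4 picked index 4: u0 ∈ [0, 5/26)
j=5 picked index 6: u0 ∈ [11/104, 19/104)
j=6 picked index 7: u0 ∈ [3/52, 1/4)
j=7 picked index 7: u0 ∈ [-7/104, 1/8)
intersection: [11/104, 1/8)

11/104 1/8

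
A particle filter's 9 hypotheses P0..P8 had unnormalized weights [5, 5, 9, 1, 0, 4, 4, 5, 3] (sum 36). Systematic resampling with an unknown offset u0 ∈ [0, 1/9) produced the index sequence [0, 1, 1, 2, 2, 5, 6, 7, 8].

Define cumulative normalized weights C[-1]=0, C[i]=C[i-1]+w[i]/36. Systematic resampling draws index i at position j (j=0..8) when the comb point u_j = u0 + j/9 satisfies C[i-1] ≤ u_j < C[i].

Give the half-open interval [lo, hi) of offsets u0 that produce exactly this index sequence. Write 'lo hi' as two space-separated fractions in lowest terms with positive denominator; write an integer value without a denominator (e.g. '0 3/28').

1/36 1/18

C = [5/36, 5/18, 19/36, 5/9, 5/9, 2/3, 7/9, 11/12, 1]
j=0 picked index 0: u0 ∈ [0, 5/36)
j=1 picked index 1: u0 ∈ [1/36, 1/6)
j=2 picked index 1: u0 ∈ [-1/12, 1/18)
j=3 picked index 2: u0 ∈ [-1/18, 7/36)
j=4 picked index 2: u0 ∈ [-1/6, 1/12)
j=5 picked index 5: u0 ∈ [0, 1/9)
j=6 picked index 6: u0 ∈ [0, 1/9)
j=7 picked index 7: u0 ∈ [0, 5/36)
j=8 picked index 8: u0 ∈ [1/36, 1/9)
intersection: [1/36, 1/18)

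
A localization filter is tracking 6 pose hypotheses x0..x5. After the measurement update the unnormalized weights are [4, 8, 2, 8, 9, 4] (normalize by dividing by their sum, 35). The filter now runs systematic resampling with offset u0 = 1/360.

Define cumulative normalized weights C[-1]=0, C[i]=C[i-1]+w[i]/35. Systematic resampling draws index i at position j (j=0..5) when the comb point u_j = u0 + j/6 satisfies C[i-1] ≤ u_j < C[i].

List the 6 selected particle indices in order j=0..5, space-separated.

C = [4/35, 12/35, 2/5, 22/35, 31/35, 1]
j=0: u_0=1/360 ∈ [0, 4/35) → index 0
j=1: u_1=61/360 ∈ [4/35, 12/35) → index 1
j=2: u_2=121/360 ∈ [4/35, 12/35) → index 1
j=3: u_3=181/360 ∈ [2/5, 22/35) → index 3
j=4: u_4=241/360 ∈ [22/35, 31/35) → index 4
j=5: u_5=301/360 ∈ [22/35, 31/35) → index 4

0 1 1 3 4 4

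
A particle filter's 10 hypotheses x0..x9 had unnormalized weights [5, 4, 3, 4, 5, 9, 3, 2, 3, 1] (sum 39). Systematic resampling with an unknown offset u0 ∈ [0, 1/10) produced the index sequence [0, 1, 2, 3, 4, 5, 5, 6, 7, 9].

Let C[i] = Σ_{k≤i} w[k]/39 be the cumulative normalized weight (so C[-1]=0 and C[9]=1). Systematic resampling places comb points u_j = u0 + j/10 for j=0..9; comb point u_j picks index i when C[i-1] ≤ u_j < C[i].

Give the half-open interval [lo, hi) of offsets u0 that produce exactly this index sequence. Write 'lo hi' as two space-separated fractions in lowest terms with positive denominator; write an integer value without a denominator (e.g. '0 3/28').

29/390 19/195

C = [5/39, 3/13, 4/13, 16/39, 7/13, 10/13, 11/13, 35/39, 38/39, 1]
j=0 picked index 0: u0 ∈ [0, 5/39)
j=1 picked index 1: u0 ∈ [11/390, 17/130)
j=2 picked index 2: u0 ∈ [2/65, 7/65)
j=3 picked index 3: u0 ∈ [1/130, 43/390)
j=4 picked index 4: u0 ∈ [2/195, 9/65)
j=5 picked index 5: u0 ∈ [1/26, 7/26)
j=6 picked index 5: u0 ∈ [-4/65, 11/65)
j=7 picked index 6: u0 ∈ [9/130, 19/130)
j=8 picked index 7: u0 ∈ [3/65, 19/195)
j=9 picked index 9: u0 ∈ [29/390, 1/10)
intersection: [29/390, 19/195)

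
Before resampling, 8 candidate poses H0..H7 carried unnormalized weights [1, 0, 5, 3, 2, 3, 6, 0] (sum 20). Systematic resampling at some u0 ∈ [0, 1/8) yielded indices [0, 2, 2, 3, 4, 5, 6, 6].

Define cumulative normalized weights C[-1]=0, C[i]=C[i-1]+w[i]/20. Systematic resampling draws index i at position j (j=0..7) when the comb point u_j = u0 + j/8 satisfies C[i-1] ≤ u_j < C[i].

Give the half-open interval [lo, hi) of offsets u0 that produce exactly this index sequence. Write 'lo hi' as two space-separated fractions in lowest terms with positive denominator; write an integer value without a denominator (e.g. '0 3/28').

0 1/20

C = [1/20, 1/20, 3/10, 9/20, 11/20, 7/10, 1, 1]
j=0 picked index 0: u0 ∈ [0, 1/20)
j=1 picked index 2: u0 ∈ [-3/40, 7/40)
j=2 picked index 2: u0 ∈ [-1/5, 1/20)
j=3 picked index 3: u0 ∈ [-3/40, 3/40)
j=4 picked index 4: u0 ∈ [-1/20, 1/20)
j=5 picked index 5: u0 ∈ [-3/40, 3/40)
j=6 picked index 6: u0 ∈ [-1/20, 1/4)
j=7 picked index 6: u0 ∈ [-7/40, 1/8)
intersection: [0, 1/20)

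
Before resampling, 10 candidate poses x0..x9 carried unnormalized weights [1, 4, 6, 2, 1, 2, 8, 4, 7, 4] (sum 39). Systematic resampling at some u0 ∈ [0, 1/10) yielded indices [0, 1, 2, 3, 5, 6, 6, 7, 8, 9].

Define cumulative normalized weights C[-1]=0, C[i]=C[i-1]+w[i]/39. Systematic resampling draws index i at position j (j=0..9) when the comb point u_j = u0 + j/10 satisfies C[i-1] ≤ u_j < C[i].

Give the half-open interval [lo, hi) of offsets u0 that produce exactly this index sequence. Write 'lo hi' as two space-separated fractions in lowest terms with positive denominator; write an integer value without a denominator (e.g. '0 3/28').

C = [1/39, 5/39, 11/39, 1/3, 14/39, 16/39, 8/13, 28/39, 35/39, 1]
j=0 picked index 0: u0 ∈ [0, 1/39)
j=1 picked index 1: u0 ∈ [-29/390, 11/390)
j=2 picked index 2: u0 ∈ [-14/195, 16/195)
j=3 picked index 3: u0 ∈ [-7/390, 1/30)
j=4 picked index 5: u0 ∈ [-8/195, 2/195)
j=5 picked index 6: u0 ∈ [-7/78, 3/26)
j=6 picked index 6: u0 ∈ [-37/195, 1/65)
j=7 picked index 7: u0 ∈ [-11/130, 7/390)
j=8 picked index 8: u0 ∈ [-16/195, 19/195)
j=9 picked index 9: u0 ∈ [-1/390, 1/10)
intersection: [0, 2/195)

0 2/195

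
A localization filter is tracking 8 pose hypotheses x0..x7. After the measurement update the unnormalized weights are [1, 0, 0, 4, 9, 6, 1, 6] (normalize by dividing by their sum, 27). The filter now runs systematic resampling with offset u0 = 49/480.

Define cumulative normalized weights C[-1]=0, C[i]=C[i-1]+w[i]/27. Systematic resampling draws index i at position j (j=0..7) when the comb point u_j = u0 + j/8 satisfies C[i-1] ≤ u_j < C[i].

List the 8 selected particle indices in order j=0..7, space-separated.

3 4 4 4 5 5 7 7

C = [1/27, 1/27, 1/27, 5/27, 14/27, 20/27, 7/9, 1]
j=0: u_0=49/480 ∈ [1/27, 5/27) → index 3
j=1: u_1=109/480 ∈ [5/27, 14/27) → index 4
j=2: u_2=169/480 ∈ [5/27, 14/27) → index 4
j=3: u_3=229/480 ∈ [5/27, 14/27) → index 4
j=4: u_4=289/480 ∈ [14/27, 20/27) → index 5
j=5: u_5=349/480 ∈ [14/27, 20/27) → index 5
j=6: u_6=409/480 ∈ [7/9, 1) → index 7
j=7: u_7=469/480 ∈ [7/9, 1) → index 7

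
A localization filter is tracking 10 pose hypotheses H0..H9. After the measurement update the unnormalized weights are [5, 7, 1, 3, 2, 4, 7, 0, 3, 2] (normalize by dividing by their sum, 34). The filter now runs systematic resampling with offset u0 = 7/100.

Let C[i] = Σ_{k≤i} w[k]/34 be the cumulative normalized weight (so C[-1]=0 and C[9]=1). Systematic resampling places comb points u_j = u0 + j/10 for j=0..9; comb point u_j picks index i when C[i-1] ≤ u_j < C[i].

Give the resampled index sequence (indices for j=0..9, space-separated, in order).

0 1 1 2 3 5 6 6 8 9

C = [5/34, 6/17, 13/34, 8/17, 9/17, 11/17, 29/34, 29/34, 16/17, 1]
j=0: u_0=7/100 ∈ [0, 5/34) → index 0
j=1: u_1=17/100 ∈ [5/34, 6/17) → index 1
j=2: u_2=27/100 ∈ [5/34, 6/17) → index 1
j=3: u_3=37/100 ∈ [6/17, 13/34) → index 2
j=4: u_4=47/100 ∈ [13/34, 8/17) → index 3
j=5: u_5=57/100 ∈ [9/17, 11/17) → index 5
j=6: u_6=67/100 ∈ [11/17, 29/34) → index 6
j=7: u_7=77/100 ∈ [11/17, 29/34) → index 6
j=8: u_8=87/100 ∈ [29/34, 16/17) → index 8
j=9: u_9=97/100 ∈ [16/17, 1) → index 9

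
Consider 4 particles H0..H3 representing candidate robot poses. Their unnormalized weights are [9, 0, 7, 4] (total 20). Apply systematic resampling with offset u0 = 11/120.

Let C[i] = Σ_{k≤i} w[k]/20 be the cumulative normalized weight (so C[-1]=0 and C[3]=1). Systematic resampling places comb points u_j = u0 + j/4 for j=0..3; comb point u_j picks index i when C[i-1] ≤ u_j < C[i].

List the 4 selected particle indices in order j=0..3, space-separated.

C = [9/20, 9/20, 4/5, 1]
j=0: u_0=11/120 ∈ [0, 9/20) → index 0
j=1: u_1=41/120 ∈ [0, 9/20) → index 0
j=2: u_2=71/120 ∈ [9/20, 4/5) → index 2
j=3: u_3=101/120 ∈ [4/5, 1) → index 3

0 0 2 3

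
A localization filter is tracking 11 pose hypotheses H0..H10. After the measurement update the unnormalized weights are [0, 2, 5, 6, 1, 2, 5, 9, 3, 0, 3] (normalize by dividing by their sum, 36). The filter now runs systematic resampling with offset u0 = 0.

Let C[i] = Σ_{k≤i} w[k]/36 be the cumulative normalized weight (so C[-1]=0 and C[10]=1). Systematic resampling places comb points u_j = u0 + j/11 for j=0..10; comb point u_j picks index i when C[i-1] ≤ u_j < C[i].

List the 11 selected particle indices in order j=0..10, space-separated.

1 2 2 3 4 6 6 7 7 7 8

C = [0, 1/18, 7/36, 13/36, 7/18, 4/9, 7/12, 5/6, 11/12, 11/12, 1]
j=0: u_0=0 ∈ [0, 1/18) → index 1
j=1: u_1=1/11 ∈ [1/18, 7/36) → index 2
j=2: u_2=2/11 ∈ [1/18, 7/36) → index 2
j=3: u_3=3/11 ∈ [7/36, 13/36) → index 3
j=4: u_4=4/11 ∈ [13/36, 7/18) → index 4
j=5: u_5=5/11 ∈ [4/9, 7/12) → index 6
j=6: u_6=6/11 ∈ [4/9, 7/12) → index 6
j=7: u_7=7/11 ∈ [7/12, 5/6) → index 7
j=8: u_8=8/11 ∈ [7/12, 5/6) → index 7
j=9: u_9=9/11 ∈ [7/12, 5/6) → index 7
j=10: u_10=10/11 ∈ [5/6, 11/12) → index 8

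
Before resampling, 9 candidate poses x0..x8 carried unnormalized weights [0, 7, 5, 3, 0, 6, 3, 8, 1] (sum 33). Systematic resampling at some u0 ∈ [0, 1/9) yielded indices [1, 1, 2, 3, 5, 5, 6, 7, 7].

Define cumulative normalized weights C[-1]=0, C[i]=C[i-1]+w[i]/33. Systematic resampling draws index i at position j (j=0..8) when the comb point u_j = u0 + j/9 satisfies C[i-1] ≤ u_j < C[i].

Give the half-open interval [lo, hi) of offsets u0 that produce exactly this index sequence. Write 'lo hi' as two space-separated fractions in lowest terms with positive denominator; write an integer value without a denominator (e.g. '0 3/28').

C = [0, 7/33, 4/11, 5/11, 5/11, 7/11, 8/11, 32/33, 1]
j=0 picked index 1: u0 ∈ [0, 7/33)
j=1 picked index 1: u0 ∈ [-1/9, 10/99)
j=2 picked index 2: u0 ∈ [-1/99, 14/99)
j=3 picked index 3: u0 ∈ [1/33, 4/33)
j=4 picked index 5: u0 ∈ [1/99, 19/99)
j=5 picked index 5: u0 ∈ [-10/99, 8/99)
j=6 picked index 6: u0 ∈ [-1/33, 2/33)
j=7 picked index 7: u0 ∈ [-5/99, 19/99)
j=8 picked index 7: u0 ∈ [-16/99, 8/99)
intersection: [1/33, 2/33)

1/33 2/33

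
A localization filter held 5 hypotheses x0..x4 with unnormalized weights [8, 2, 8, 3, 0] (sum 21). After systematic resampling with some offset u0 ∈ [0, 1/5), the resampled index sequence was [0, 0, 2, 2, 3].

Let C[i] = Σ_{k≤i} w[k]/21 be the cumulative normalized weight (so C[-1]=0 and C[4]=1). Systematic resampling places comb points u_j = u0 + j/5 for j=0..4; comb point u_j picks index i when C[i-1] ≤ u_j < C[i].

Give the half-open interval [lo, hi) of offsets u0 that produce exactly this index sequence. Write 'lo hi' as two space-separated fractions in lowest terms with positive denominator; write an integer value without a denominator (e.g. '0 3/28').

8/105 19/105

C = [8/21, 10/21, 6/7, 1, 1]
j=0 picked index 0: u0 ∈ [0, 8/21)
j=1 picked index 0: u0 ∈ [-1/5, 19/105)
j=2 picked index 2: u0 ∈ [8/105, 16/35)
j=3 picked index 2: u0 ∈ [-13/105, 9/35)
j=4 picked index 3: u0 ∈ [2/35, 1/5)
intersection: [8/105, 19/105)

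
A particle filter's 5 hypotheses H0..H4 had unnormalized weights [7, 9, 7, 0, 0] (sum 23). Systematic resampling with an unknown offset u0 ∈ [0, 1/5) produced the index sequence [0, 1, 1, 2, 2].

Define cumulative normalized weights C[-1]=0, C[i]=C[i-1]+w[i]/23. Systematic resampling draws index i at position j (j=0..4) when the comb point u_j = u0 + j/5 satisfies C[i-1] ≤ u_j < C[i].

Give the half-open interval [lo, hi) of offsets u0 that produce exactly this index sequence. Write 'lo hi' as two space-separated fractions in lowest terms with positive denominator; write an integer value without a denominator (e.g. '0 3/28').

C = [7/23, 16/23, 1, 1, 1]
j=0 picked index 0: u0 ∈ [0, 7/23)
j=1 picked index 1: u0 ∈ [12/115, 57/115)
j=2 picked index 1: u0 ∈ [-11/115, 34/115)
j=3 picked index 2: u0 ∈ [11/115, 2/5)
j=4 picked index 2: u0 ∈ [-12/115, 1/5)
intersection: [12/115, 1/5)

12/115 1/5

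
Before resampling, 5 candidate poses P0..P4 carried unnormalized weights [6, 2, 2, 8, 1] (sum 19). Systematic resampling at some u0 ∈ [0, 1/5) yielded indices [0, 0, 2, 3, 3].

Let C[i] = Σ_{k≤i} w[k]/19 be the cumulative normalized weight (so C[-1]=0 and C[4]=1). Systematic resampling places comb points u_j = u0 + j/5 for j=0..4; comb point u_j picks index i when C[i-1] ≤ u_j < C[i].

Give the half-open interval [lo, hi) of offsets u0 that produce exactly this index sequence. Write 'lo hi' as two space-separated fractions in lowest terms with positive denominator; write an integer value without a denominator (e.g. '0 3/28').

2/95 11/95

C = [6/19, 8/19, 10/19, 18/19, 1]
j=0 picked index 0: u0 ∈ [0, 6/19)
j=1 picked index 0: u0 ∈ [-1/5, 11/95)
j=2 picked index 2: u0 ∈ [2/95, 12/95)
j=3 picked index 3: u0 ∈ [-7/95, 33/95)
j=4 picked index 3: u0 ∈ [-26/95, 14/95)
intersection: [2/95, 11/95)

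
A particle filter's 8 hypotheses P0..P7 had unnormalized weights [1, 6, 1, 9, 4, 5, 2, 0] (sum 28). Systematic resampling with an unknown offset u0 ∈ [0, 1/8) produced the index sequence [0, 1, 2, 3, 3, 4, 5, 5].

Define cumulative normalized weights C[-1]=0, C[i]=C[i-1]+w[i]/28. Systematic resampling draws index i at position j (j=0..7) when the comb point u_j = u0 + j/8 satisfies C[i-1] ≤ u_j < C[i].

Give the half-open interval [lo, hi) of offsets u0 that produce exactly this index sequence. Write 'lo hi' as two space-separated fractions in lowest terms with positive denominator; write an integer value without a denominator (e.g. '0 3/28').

C = [1/28, 1/4, 2/7, 17/28, 3/4, 13/14, 1, 1]
j=0 picked index 0: u0 ∈ [0, 1/28)
j=1 picked index 1: u0 ∈ [-5/56, 1/8)
j=2 picked index 2: u0 ∈ [0, 1/28)
j=3 picked index 3: u0 ∈ [-5/56, 13/56)
j=4 picked index 3: u0 ∈ [-3/14, 3/28)
j=5 picked index 4: u0 ∈ [-1/56, 1/8)
j=6 picked index 5: u0 ∈ [0, 5/28)
j=7 picked index 5: u0 ∈ [-1/8, 3/56)
intersection: [0, 1/28)

0 1/28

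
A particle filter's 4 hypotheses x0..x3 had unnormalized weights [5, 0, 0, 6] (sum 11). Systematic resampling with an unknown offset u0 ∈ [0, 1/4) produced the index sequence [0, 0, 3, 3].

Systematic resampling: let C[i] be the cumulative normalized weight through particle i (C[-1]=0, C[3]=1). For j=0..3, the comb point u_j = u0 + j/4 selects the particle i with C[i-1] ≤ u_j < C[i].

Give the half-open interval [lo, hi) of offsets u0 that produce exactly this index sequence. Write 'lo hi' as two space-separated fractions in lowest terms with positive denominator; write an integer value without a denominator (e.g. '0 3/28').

C = [5/11, 5/11, 5/11, 1]
j=0 picked index 0: u0 ∈ [0, 5/11)
j=1 picked index 0: u0 ∈ [-1/4, 9/44)
j=2 picked index 3: u0 ∈ [-1/22, 1/2)
j=3 picked index 3: u0 ∈ [-13/44, 1/4)
intersection: [0, 9/44)

0 9/44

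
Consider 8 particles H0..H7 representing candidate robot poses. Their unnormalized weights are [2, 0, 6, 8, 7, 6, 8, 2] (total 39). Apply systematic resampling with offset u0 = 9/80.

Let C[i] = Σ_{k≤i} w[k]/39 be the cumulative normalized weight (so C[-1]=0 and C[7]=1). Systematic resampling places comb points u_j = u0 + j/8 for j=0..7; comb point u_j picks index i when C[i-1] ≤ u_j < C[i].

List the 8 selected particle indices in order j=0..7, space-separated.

2 3 3 4 5 5 6 7

C = [2/39, 2/39, 8/39, 16/39, 23/39, 29/39, 37/39, 1]
j=0: u_0=9/80 ∈ [2/39, 8/39) → index 2
j=1: u_1=19/80 ∈ [8/39, 16/39) → index 3
j=2: u_2=29/80 ∈ [8/39, 16/39) → index 3
j=3: u_3=39/80 ∈ [16/39, 23/39) → index 4
j=4: u_4=49/80 ∈ [23/39, 29/39) → index 5
j=5: u_5=59/80 ∈ [23/39, 29/39) → index 5
j=6: u_6=69/80 ∈ [29/39, 37/39) → index 6
j=7: u_7=79/80 ∈ [37/39, 1) → index 7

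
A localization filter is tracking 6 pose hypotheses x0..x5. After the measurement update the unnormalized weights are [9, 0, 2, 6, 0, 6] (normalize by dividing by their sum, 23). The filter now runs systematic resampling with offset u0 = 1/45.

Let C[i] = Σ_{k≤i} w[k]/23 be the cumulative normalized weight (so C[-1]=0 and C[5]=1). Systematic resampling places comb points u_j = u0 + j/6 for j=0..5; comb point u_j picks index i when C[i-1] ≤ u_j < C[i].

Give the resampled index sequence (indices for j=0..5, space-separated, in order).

C = [9/23, 9/23, 11/23, 17/23, 17/23, 1]
j=0: u_0=1/45 ∈ [0, 9/23) → index 0
j=1: u_1=17/90 ∈ [0, 9/23) → index 0
j=2: u_2=16/45 ∈ [0, 9/23) → index 0
j=3: u_3=47/90 ∈ [11/23, 17/23) → index 3
j=4: u_4=31/45 ∈ [11/23, 17/23) → index 3
j=5: u_5=77/90 ∈ [17/23, 1) → index 5

0 0 0 3 3 5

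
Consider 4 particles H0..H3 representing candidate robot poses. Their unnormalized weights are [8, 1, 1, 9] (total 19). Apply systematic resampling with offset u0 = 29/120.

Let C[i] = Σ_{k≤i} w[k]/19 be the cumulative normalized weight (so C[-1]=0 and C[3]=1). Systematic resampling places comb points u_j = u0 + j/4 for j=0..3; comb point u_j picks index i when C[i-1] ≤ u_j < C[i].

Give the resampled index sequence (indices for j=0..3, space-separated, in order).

C = [8/19, 9/19, 10/19, 1]
j=0: u_0=29/120 ∈ [0, 8/19) → index 0
j=1: u_1=59/120 ∈ [9/19, 10/19) → index 2
j=2: u_2=89/120 ∈ [10/19, 1) → index 3
j=3: u_3=119/120 ∈ [10/19, 1) → index 3

0 2 3 3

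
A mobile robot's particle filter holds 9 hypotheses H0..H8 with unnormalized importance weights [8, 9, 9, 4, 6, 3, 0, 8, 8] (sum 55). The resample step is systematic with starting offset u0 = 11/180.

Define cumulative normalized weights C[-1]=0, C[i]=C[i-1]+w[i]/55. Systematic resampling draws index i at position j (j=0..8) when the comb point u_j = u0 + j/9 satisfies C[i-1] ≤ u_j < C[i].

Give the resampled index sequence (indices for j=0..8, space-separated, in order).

0 1 1 2 3 4 7 7 8

C = [8/55, 17/55, 26/55, 6/11, 36/55, 39/55, 39/55, 47/55, 1]
j=0: u_0=11/180 ∈ [0, 8/55) → index 0
j=1: u_1=31/180 ∈ [8/55, 17/55) → index 1
j=2: u_2=17/60 ∈ [8/55, 17/55) → index 1
j=3: u_3=71/180 ∈ [17/55, 26/55) → index 2
j=4: u_4=91/180 ∈ [26/55, 6/11) → index 3
j=5: u_5=37/60 ∈ [6/11, 36/55) → index 4
j=6: u_6=131/180 ∈ [39/55, 47/55) → index 7
j=7: u_7=151/180 ∈ [39/55, 47/55) → index 7
j=8: u_8=19/20 ∈ [47/55, 1) → index 8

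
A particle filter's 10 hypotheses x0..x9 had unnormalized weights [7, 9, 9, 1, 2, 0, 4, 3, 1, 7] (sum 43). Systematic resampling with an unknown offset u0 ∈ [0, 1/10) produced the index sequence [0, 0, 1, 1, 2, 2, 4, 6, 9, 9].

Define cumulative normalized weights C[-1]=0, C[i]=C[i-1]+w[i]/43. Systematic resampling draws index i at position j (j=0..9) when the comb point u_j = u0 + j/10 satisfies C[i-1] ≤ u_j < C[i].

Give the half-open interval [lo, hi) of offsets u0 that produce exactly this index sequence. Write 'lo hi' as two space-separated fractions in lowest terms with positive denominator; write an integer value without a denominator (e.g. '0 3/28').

C = [7/43, 16/43, 25/43, 26/43, 28/43, 28/43, 32/43, 35/43, 36/43, 1]
j=0 picked index 0: u0 ∈ [0, 7/43)
j=1 picked index 0: u0 ∈ [-1/10, 27/430)
j=2 picked index 1: u0 ∈ [-8/215, 37/215)
j=3 picked index 1: u0 ∈ [-59/430, 31/430)
j=4 picked index 2: u0 ∈ [-6/215, 39/215)
j=5 picked index 2: u0 ∈ [-11/86, 7/86)
j=6 picked index 4: u0 ∈ [1/215, 11/215)
j=7 picked index 6: u0 ∈ [-21/430, 19/430)
j=8 picked index 9: u0 ∈ [8/215, 1/5)
j=9 picked index 9: u0 ∈ [-27/430, 1/10)
intersection: [8/215, 19/430)

8/215 19/430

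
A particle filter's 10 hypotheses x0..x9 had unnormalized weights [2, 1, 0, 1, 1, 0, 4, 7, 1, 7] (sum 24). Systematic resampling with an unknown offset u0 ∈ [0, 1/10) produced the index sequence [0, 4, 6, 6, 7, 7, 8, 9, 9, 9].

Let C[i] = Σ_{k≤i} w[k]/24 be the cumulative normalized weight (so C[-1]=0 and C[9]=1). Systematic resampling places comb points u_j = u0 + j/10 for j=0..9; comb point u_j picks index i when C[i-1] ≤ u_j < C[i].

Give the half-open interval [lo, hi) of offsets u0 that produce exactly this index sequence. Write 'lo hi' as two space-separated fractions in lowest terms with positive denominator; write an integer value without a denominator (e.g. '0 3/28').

C = [1/12, 1/8, 1/8, 1/6, 5/24, 5/24, 3/8, 2/3, 17/24, 1]
j=0 picked index 0: u0 ∈ [0, 1/12)
j=1 picked index 4: u0 ∈ [1/15, 13/120)
j=2 picked index 6: u0 ∈ [1/120, 7/40)
j=3 picked index 6: u0 ∈ [-11/120, 3/40)
j=4 picked index 7: u0 ∈ [-1/40, 4/15)
j=5 picked index 7: u0 ∈ [-1/8, 1/6)
j=6 picked index 8: u0 ∈ [1/15, 13/120)
j=7 picked index 9: u0 ∈ [1/120, 3/10)
j=8 picked index 9: u0 ∈ [-11/120, 1/5)
j=9 picked index 9: u0 ∈ [-23/120, 1/10)
intersection: [1/15, 3/40)

1/15 3/40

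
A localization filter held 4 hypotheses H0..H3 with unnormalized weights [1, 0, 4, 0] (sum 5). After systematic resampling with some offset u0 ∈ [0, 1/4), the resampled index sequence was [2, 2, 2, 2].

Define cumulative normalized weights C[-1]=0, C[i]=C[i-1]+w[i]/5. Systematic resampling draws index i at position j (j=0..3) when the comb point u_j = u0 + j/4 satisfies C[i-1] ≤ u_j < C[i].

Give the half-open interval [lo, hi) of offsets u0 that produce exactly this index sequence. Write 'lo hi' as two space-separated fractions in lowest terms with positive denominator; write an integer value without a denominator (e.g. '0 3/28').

C = [1/5, 1/5, 1, 1]
j=0 picked index 2: u0 ∈ [1/5, 1)
j=1 picked index 2: u0 ∈ [-1/20, 3/4)
j=2 picked index 2: u0 ∈ [-3/10, 1/2)
j=3 picked index 2: u0 ∈ [-11/20, 1/4)
intersection: [1/5, 1/4)

1/5 1/4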